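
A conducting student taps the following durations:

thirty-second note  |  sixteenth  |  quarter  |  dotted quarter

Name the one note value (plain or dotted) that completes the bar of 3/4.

The bar of 3/4 = 24 thirty-second notes.
Convert each value to thirty-second notes: thirty-second note = 1; sixteenth = 2; quarter = 8; dotted quarter = 12.
Sum: 1 + 2 + 8 + 12 = 23.
Remaining: 24 − 23 = 1 thirty-second note, which is a thirty-second note.

thirty-second note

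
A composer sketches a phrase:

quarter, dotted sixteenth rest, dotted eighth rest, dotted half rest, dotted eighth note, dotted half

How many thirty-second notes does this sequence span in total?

71

Express everything in thirty-second notes: quarter = 8; dotted sixteenth rest = 3; dotted eighth rest = 6; dotted half rest = 24; dotted eighth note = 6; dotted half = 24.
Adding: 8 + 3 + 6 + 24 + 6 + 24 = 71 thirty-second notes.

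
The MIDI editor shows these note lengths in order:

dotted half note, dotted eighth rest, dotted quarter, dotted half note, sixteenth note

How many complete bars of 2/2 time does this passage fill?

One bar of 2/2 = 16 sixteenth notes.
Each duration in sixteenth notes: dotted half note = 12; dotted eighth rest = 3; dotted quarter = 6; dotted half note = 12; sixteenth note = 1.
Altogether 12 + 3 + 6 + 12 + 1 = 34.
34 ÷ 16 = 2 complete bars with 2 left over.

2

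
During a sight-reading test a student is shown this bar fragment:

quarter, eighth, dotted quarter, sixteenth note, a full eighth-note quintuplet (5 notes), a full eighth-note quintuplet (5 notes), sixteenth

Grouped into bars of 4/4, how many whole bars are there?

1

One bar of 4/4 = 16 sixteenth notes.
In sixteenth notes: quarter = 4; eighth = 2; dotted quarter = 6; sixteenth note = 1; a full eighth-note quintuplet (5 notes) (five quintuplet eighths span one half) = 8; a full eighth-note quintuplet (5 notes) (five quintuplet eighths span one half) = 8; sixteenth = 1.
Altogether 4 + 2 + 6 + 1 + 8 + 8 + 1 = 30.
30 ÷ 16 = 1 complete bar with 14 left over.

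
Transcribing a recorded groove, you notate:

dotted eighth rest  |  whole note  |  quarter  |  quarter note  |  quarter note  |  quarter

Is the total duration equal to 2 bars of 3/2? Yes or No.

One bar of 3/2 = 24 sixteenth notes, so 2 bars = 48.
Each duration in sixteenth notes: dotted eighth rest = 3; whole note = 16; quarter = 4; quarter note = 4; quarter note = 4; quarter = 4.
Sum: 3 + 16 + 4 + 4 + 4 + 4 = 35.
35 falls short of 48, so the answer is No.

No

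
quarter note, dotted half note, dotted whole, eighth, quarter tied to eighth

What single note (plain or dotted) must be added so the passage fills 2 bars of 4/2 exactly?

2 bars of 4/2 = 32 eighth notes.
Each duration in eighth notes: quarter note = 2; dotted half note = 6; dotted whole = 12; eighth = 1; quarter tied to eighth (quarter + eighth) = 3.
Altogether 2 + 6 + 12 + 1 + 3 = 24.
Remaining: 32 − 24 = 8 eighth notes, which is a whole note.

whole note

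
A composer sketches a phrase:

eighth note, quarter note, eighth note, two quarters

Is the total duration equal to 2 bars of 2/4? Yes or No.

Yes

One bar of 2/4 = 4 eighth notes, so 2 bars = 8.
Working in eighth notes: eighth note = 1; quarter note = 2; eighth note = 1; quarter = 2; quarter = 2.
Sum: 1 + 2 + 1 + 2 + 2 = 8.
8 equals 8, so the answer is Yes.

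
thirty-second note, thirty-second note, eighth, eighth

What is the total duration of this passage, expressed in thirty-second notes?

Each duration in thirty-second notes: thirty-second note = 1; thirty-second note = 1; eighth = 4; eighth = 4.
Total: 1 + 1 + 4 + 4 = 10 thirty-second notes.

10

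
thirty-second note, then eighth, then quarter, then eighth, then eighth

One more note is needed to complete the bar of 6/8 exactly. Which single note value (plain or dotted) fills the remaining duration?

The bar of 6/8 = 24 thirty-second notes.
Express everything in thirty-second notes: thirty-second note = 1; eighth = 4; quarter = 8; eighth = 4; eighth = 4.
Sum: 1 + 4 + 8 + 4 + 4 = 21.
Remaining: 24 − 21 = 3 thirty-second notes, which is a dotted sixteenth note.

dotted sixteenth note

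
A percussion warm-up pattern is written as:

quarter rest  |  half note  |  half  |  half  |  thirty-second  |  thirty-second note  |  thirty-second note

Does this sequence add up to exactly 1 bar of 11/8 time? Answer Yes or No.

One bar of 11/8 = 44 thirty-second notes.
Express everything in thirty-second notes: quarter rest = 8; half note = 16; half = 16; half = 16; thirty-second = 1; thirty-second note = 1; thirty-second note = 1.
Total: 8 + 16 + 16 + 16 + 1 + 1 + 1 = 59.
59 exceeds 44, so the answer is No.

No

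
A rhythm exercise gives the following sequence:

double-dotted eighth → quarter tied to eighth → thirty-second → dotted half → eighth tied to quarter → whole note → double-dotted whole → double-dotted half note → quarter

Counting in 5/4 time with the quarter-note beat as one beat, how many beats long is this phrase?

One quarter-note beat = 8 thirty-second notes.
In thirty-second notes: double-dotted eighth = 7; quarter tied to eighth (quarter + eighth) = 12; thirty-second = 1; dotted half = 24; eighth tied to quarter (eighth + quarter) = 12; whole note = 32; double-dotted whole = 56; double-dotted half note = 28; quarter = 8.
Altogether 7 + 12 + 1 + 24 + 12 + 32 + 56 + 28 + 8 = 180.
180 ÷ 8 = 22.5 beats.

22.5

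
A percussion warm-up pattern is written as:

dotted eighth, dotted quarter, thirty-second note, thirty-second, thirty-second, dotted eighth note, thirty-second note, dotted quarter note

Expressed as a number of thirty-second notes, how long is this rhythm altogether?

Express everything in thirty-second notes: dotted eighth = 6; dotted quarter = 12; thirty-second note = 1; thirty-second = 1; thirty-second = 1; dotted eighth note = 6; thirty-second note = 1; dotted quarter note = 12.
Adding: 6 + 12 + 1 + 1 + 1 + 6 + 1 + 12 = 40 thirty-second notes.

40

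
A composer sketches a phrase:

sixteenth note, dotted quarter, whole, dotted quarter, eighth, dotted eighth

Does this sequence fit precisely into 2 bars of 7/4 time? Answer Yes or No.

No

One bar of 7/4 = 28 sixteenth notes, so 2 bars = 56.
Express everything in sixteenth notes: sixteenth note = 1; dotted quarter = 6; whole = 16; dotted quarter = 6; eighth = 2; dotted eighth = 3.
Altogether 1 + 6 + 16 + 6 + 2 + 3 = 34.
34 falls short of 56, so the answer is No.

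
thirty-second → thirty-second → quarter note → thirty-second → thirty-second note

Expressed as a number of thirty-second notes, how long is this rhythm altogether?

Express everything in thirty-second notes: thirty-second = 1; thirty-second = 1; quarter note = 8; thirty-second = 1; thirty-second note = 1.
Total: 1 + 1 + 8 + 1 + 1 = 12 thirty-second notes.

12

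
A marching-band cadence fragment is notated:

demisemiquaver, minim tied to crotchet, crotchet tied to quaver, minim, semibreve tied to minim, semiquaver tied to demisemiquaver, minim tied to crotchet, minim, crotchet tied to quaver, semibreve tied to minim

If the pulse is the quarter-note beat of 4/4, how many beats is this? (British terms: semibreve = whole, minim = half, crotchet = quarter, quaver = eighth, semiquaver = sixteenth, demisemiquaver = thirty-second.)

25.5

One quarter-note beat = 8 thirty-second notes.
Each duration in thirty-second notes: demisemiquaver = 1; minim tied to crotchet (minim + crotchet) = 24; crotchet tied to quaver (crotchet + quaver) = 12; minim = 16; semibreve tied to minim (semibreve + minim) = 48; semiquaver tied to demisemiquaver (semiquaver + demisemiquaver) = 3; minim tied to crotchet (minim + crotchet) = 24; minim = 16; crotchet tied to quaver (crotchet + quaver) = 12; semibreve tied to minim (semibreve + minim) = 48.
Total: 1 + 24 + 12 + 16 + 48 + 3 + 24 + 16 + 12 + 48 = 204.
204 ÷ 8 = 25.5 beats.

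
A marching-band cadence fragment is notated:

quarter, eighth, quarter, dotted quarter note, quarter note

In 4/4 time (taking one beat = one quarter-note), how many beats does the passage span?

5

One quarter-note beat = 2 eighth notes.
Convert each value to eighth notes: quarter = 2; eighth = 1; quarter = 2; dotted quarter note = 3; quarter note = 2.
Adding: 2 + 1 + 2 + 3 + 2 = 10.
10 ÷ 2 = 5 beats.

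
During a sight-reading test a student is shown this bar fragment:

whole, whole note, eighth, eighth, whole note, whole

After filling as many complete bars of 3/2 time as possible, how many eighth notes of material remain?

10

One bar of 3/2 = 12 eighth notes.
Working in eighth notes: whole = 8; whole note = 8; eighth = 1; eighth = 1; whole note = 8; whole = 8.
Total: 8 + 8 + 1 + 1 + 8 + 8 = 34.
34 ÷ 12 = 2 complete bars with 10 eighth notes remaining.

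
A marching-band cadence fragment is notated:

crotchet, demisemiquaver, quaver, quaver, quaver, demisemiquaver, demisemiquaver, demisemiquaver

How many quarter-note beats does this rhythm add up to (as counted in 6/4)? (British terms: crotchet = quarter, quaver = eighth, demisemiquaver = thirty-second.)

3

One quarter-note beat = 8 thirty-second notes.
In thirty-second notes: crotchet = 8; demisemiquaver = 1; quaver = 4; quaver = 4; quaver = 4; demisemiquaver = 1; demisemiquaver = 1; demisemiquaver = 1.
Total: 8 + 1 + 4 + 4 + 4 + 1 + 1 + 1 = 24.
24 ÷ 8 = 3 beats.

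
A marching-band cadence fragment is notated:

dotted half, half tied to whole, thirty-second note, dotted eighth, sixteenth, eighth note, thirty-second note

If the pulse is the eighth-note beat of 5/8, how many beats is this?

21.5

One eighth-note beat = 4 thirty-second notes.
Express everything in thirty-second notes: dotted half = 24; half tied to whole (half + whole) = 48; thirty-second note = 1; dotted eighth = 6; sixteenth = 2; eighth note = 4; thirty-second note = 1.
Sum: 24 + 48 + 1 + 6 + 2 + 4 + 1 = 86.
86 ÷ 4 = 21.5 beats.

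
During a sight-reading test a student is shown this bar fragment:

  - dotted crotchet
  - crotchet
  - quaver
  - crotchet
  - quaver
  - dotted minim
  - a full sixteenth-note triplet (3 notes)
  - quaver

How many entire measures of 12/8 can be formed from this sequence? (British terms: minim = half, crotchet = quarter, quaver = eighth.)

1

One bar of 12/8 = 12 eighth notes.
Express everything in eighth notes: dotted crotchet = 3; crotchet = 2; quaver = 1; crotchet = 2; quaver = 1; dotted minim = 6; a full sixteenth-note triplet (3 notes) (three triplet sixteenths span one eighth) = 1; quaver = 1.
Adding: 3 + 2 + 1 + 2 + 1 + 6 + 1 + 1 = 17.
17 ÷ 12 = 1 complete bar with 5 left over.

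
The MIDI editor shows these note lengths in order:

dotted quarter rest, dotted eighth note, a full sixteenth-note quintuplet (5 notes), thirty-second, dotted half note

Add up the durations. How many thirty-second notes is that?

51

Express everything in thirty-second notes: dotted quarter rest = 12; dotted eighth note = 6; a full sixteenth-note quintuplet (5 notes) (five quintuplet sixteenths span one quarter) = 8; thirty-second = 1; dotted half note = 24.
Total: 12 + 6 + 8 + 1 + 24 = 51 thirty-second notes.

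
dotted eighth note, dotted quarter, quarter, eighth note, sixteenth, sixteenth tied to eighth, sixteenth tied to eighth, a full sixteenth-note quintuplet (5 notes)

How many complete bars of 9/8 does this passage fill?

One bar of 9/8 = 18 sixteenth notes.
Working in sixteenth notes: dotted eighth note = 3; dotted quarter = 6; quarter = 4; eighth note = 2; sixteenth = 1; sixteenth tied to eighth (sixteenth + eighth) = 3; sixteenth tied to eighth (sixteenth + eighth) = 3; a full sixteenth-note quintuplet (5 notes) (five quintuplet sixteenths span one quarter) = 4.
Total: 3 + 6 + 4 + 2 + 1 + 3 + 3 + 4 = 26.
26 ÷ 18 = 1 complete bar with 8 left over.

1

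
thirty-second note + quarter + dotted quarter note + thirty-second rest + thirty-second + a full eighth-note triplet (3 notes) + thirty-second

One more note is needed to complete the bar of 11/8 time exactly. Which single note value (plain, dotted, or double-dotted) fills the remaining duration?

dotted quarter note

The bar of 11/8 = 44 thirty-second notes.
Each duration in thirty-second notes: thirty-second note = 1; quarter = 8; dotted quarter note = 12; thirty-second rest = 1; thirty-second = 1; a full eighth-note triplet (3 notes) (three triplet eighths span one quarter) = 8; thirty-second = 1.
Altogether 1 + 8 + 12 + 1 + 1 + 8 + 1 = 32.
Remaining: 44 − 32 = 12 thirty-second notes, which is a dotted quarter note.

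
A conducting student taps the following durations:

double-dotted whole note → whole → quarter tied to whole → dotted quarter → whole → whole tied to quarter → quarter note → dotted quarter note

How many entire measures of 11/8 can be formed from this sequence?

5

One bar of 11/8 = 11 eighth notes.
Convert each value to eighth notes: double-dotted whole note = 14; whole = 8; quarter tied to whole (quarter + whole) = 10; dotted quarter = 3; whole = 8; whole tied to quarter (whole + quarter) = 10; quarter note = 2; dotted quarter note = 3.
Sum: 14 + 8 + 10 + 3 + 8 + 10 + 2 + 3 = 58.
58 ÷ 11 = 5 complete bars with 3 left over.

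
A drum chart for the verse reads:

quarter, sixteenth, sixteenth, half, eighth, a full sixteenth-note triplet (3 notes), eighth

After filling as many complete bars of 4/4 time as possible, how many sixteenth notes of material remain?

4

One bar of 4/4 = 16 sixteenth notes.
Convert each value to sixteenth notes: quarter = 4; sixteenth = 1; sixteenth = 1; half = 8; eighth = 2; a full sixteenth-note triplet (3 notes) (three triplet sixteenths span one eighth) = 2; eighth = 2.
Sum: 4 + 1 + 1 + 8 + 2 + 2 + 2 = 20.
20 ÷ 16 = 1 complete bar with 4 sixteenth notes remaining.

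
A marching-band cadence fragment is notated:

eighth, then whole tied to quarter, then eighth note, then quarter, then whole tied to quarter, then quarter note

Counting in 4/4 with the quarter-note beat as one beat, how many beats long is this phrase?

One quarter-note beat = 2 eighth notes.
Working in eighth notes: eighth = 1; whole tied to quarter (whole + quarter) = 10; eighth note = 1; quarter = 2; whole tied to quarter (whole + quarter) = 10; quarter note = 2.
Altogether 1 + 10 + 1 + 2 + 10 + 2 = 26.
26 ÷ 2 = 13 beats.

13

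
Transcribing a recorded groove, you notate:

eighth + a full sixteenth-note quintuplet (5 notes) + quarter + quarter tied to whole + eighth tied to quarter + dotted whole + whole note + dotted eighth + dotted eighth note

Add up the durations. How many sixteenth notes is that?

82

Convert each value to sixteenth notes: eighth = 2; a full sixteenth-note quintuplet (5 notes) (five quintuplet sixteenths span one quarter) = 4; quarter = 4; quarter tied to whole (quarter + whole) = 20; eighth tied to quarter (eighth + quarter) = 6; dotted whole = 24; whole note = 16; dotted eighth = 3; dotted eighth note = 3.
Sum: 2 + 4 + 4 + 20 + 6 + 24 + 16 + 3 + 3 = 82 sixteenth notes.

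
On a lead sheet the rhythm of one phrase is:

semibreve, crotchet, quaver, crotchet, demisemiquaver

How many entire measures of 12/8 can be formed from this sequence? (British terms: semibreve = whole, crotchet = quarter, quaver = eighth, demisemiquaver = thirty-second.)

1

One bar of 12/8 = 48 thirty-second notes.
In thirty-second notes: semibreve = 32; crotchet = 8; quaver = 4; crotchet = 8; demisemiquaver = 1.
Sum: 32 + 8 + 4 + 8 + 1 = 53.
53 ÷ 48 = 1 complete bar with 5 left over.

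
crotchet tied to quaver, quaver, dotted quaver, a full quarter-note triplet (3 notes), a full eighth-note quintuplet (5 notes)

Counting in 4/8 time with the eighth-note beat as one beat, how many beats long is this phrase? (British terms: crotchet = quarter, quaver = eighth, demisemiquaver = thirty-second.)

13.5

One eighth-note beat = 2 sixteenth notes.
Convert each value to sixteenth notes: crotchet tied to quaver (crotchet + quaver) = 6; quaver = 2; dotted quaver = 3; a full quarter-note triplet (3 notes) (three triplet quarters span one half) = 8; a full eighth-note quintuplet (5 notes) (five quintuplet eighths span one half) = 8.
Total: 6 + 2 + 3 + 8 + 8 = 27.
27 ÷ 2 = 13.5 beats.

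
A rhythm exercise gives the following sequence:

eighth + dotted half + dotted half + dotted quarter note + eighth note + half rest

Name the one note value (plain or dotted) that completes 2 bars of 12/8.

2 bars of 12/8 = 24 eighth notes.
Express everything in eighth notes: eighth = 1; dotted half = 6; dotted half = 6; dotted quarter note = 3; eighth note = 1; half rest = 4.
Total: 1 + 6 + 6 + 3 + 1 + 4 = 21.
Remaining: 24 − 21 = 3 eighth notes, which is a dotted quarter note.

dotted quarter note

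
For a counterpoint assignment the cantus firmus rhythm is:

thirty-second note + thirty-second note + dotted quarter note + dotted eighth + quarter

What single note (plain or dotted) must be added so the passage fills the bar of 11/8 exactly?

half note

The bar of 11/8 = 44 thirty-second notes.
In thirty-second notes: thirty-second note = 1; thirty-second note = 1; dotted quarter note = 12; dotted eighth = 6; quarter = 8.
Altogether 1 + 1 + 12 + 6 + 8 = 28.
Remaining: 44 − 28 = 16 thirty-second notes, which is a half note.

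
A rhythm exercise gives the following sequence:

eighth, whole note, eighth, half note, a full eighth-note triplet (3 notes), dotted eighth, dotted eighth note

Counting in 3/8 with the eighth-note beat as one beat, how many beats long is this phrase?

One eighth-note beat = 2 sixteenth notes.
Convert each value to sixteenth notes: eighth = 2; whole note = 16; eighth = 2; half note = 8; a full eighth-note triplet (3 notes) (three triplet eighths span one quarter) = 4; dotted eighth = 3; dotted eighth note = 3.
Altogether 2 + 16 + 2 + 8 + 4 + 3 + 3 = 38.
38 ÷ 2 = 19 beats.

19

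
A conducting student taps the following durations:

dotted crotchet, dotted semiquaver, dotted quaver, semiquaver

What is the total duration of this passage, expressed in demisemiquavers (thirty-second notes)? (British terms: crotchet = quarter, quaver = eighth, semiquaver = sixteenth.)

In thirty-second notes: dotted crotchet = 12; dotted semiquaver = 3; dotted quaver = 6; semiquaver = 2.
Sum: 12 + 3 + 6 + 2 = 23 thirty-second notes.

23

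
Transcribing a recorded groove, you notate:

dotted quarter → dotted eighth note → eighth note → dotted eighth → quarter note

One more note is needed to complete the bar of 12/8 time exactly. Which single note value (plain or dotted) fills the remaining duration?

dotted quarter note

The bar of 12/8 = 24 sixteenth notes.
Working in sixteenth notes: dotted quarter = 6; dotted eighth note = 3; eighth note = 2; dotted eighth = 3; quarter note = 4.
Total: 6 + 3 + 2 + 3 + 4 = 18.
Remaining: 24 − 18 = 6 sixteenth notes, which is a dotted quarter note.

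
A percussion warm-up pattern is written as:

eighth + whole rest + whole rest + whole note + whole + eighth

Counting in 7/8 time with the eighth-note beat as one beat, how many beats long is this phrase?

One eighth-note beat = 2 sixteenth notes.
In sixteenth notes: eighth = 2; whole rest = 16; whole rest = 16; whole note = 16; whole = 16; eighth = 2.
Adding: 2 + 16 + 16 + 16 + 16 + 2 = 68.
68 ÷ 2 = 34 beats.

34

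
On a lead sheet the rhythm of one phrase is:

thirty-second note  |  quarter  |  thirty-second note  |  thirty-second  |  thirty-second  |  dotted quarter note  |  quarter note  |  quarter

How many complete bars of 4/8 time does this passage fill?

One bar of 4/8 = 16 thirty-second notes.
In thirty-second notes: thirty-second note = 1; quarter = 8; thirty-second note = 1; thirty-second = 1; thirty-second = 1; dotted quarter note = 12; quarter note = 8; quarter = 8.
Total: 1 + 8 + 1 + 1 + 1 + 12 + 8 + 8 = 40.
40 ÷ 16 = 2 complete bars with 8 left over.

2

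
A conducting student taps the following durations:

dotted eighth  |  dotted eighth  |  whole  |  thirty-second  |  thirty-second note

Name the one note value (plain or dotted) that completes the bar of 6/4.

The bar of 6/4 = 48 thirty-second notes.
In thirty-second notes: dotted eighth = 6; dotted eighth = 6; whole = 32; thirty-second = 1; thirty-second note = 1.
Adding: 6 + 6 + 32 + 1 + 1 = 46.
Remaining: 48 − 46 = 2 thirty-second notes, which is a sixteenth note.

sixteenth note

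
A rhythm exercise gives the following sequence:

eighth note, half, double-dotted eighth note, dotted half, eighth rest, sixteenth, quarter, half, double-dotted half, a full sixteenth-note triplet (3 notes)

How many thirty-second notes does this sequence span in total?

113

Each duration in thirty-second notes: eighth note = 4; half = 16; double-dotted eighth note = 7; dotted half = 24; eighth rest = 4; sixteenth = 2; quarter = 8; half = 16; double-dotted half = 28; a full sixteenth-note triplet (3 notes) (three triplet sixteenths span one eighth) = 4.
Altogether 4 + 16 + 7 + 24 + 4 + 2 + 8 + 16 + 28 + 4 = 113 thirty-second notes.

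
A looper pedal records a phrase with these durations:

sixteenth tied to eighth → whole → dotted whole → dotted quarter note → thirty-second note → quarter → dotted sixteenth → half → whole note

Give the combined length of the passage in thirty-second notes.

158

Convert each value to thirty-second notes: sixteenth tied to eighth (sixteenth + eighth) = 6; whole = 32; dotted whole = 48; dotted quarter note = 12; thirty-second note = 1; quarter = 8; dotted sixteenth = 3; half = 16; whole note = 32.
Sum: 6 + 32 + 48 + 12 + 1 + 8 + 3 + 16 + 32 = 158 thirty-second notes.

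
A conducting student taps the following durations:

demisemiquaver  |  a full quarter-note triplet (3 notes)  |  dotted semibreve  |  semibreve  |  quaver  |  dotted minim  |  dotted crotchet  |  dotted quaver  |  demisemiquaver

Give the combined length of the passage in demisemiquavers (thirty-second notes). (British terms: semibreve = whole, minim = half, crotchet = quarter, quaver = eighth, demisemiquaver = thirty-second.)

144

Express everything in thirty-second notes: demisemiquaver = 1; a full quarter-note triplet (3 notes) (three triplet quarters span one half) = 16; dotted semibreve = 48; semibreve = 32; quaver = 4; dotted minim = 24; dotted crotchet = 12; dotted quaver = 6; demisemiquaver = 1.
Adding: 1 + 16 + 48 + 32 + 4 + 24 + 12 + 6 + 1 = 144 thirty-second notes.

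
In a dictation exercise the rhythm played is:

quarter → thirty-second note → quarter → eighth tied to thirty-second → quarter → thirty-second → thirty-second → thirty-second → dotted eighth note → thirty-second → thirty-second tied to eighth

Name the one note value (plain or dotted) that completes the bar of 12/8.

The bar of 12/8 = 48 thirty-second notes.
Convert each value to thirty-second notes: quarter = 8; thirty-second note = 1; quarter = 8; eighth tied to thirty-second (eighth + thirty-second) = 5; quarter = 8; thirty-second = 1; thirty-second = 1; thirty-second = 1; dotted eighth note = 6; thirty-second = 1; thirty-second tied to eighth (thirty-second + eighth) = 5.
Adding: 8 + 1 + 8 + 5 + 8 + 1 + 1 + 1 + 6 + 1 + 5 = 45.
Remaining: 48 − 45 = 3 thirty-second notes, which is a dotted sixteenth note.

dotted sixteenth note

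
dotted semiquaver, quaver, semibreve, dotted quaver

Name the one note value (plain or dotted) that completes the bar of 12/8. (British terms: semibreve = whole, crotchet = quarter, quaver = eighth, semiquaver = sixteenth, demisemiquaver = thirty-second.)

The bar of 12/8 = 48 thirty-second notes.
Each duration in thirty-second notes: dotted semiquaver = 3; quaver = 4; semibreve = 32; dotted quaver = 6.
Altogether 3 + 4 + 32 + 6 = 45.
Remaining: 48 − 45 = 3 thirty-second notes, which is a dotted sixteenth note.

dotted sixteenth note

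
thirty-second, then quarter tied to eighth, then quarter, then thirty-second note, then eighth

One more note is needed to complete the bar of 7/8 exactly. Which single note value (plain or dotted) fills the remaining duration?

sixteenth note

The bar of 7/8 = 28 thirty-second notes.
In thirty-second notes: thirty-second = 1; quarter tied to eighth (quarter + eighth) = 12; quarter = 8; thirty-second note = 1; eighth = 4.
Altogether 1 + 12 + 8 + 1 + 4 = 26.
Remaining: 28 − 26 = 2 thirty-second notes, which is a sixteenth note.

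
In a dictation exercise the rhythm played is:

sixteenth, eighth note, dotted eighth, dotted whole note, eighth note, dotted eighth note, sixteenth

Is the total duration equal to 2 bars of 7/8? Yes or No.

One bar of 7/8 = 14 sixteenth notes, so 2 bars = 28.
Each duration in sixteenth notes: sixteenth = 1; eighth note = 2; dotted eighth = 3; dotted whole note = 24; eighth note = 2; dotted eighth note = 3; sixteenth = 1.
Altogether 1 + 2 + 3 + 24 + 2 + 3 + 1 = 36.
36 exceeds 28, so the answer is No.

No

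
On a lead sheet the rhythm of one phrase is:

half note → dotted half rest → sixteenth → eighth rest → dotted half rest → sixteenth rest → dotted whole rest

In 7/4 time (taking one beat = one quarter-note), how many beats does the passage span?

One quarter-note beat = 4 sixteenth notes.
Working in sixteenth notes: half note = 8; dotted half rest = 12; sixteenth = 1; eighth rest = 2; dotted half rest = 12; sixteenth rest = 1; dotted whole rest = 24.
Total: 8 + 12 + 1 + 2 + 12 + 1 + 24 = 60.
60 ÷ 4 = 15 beats.

15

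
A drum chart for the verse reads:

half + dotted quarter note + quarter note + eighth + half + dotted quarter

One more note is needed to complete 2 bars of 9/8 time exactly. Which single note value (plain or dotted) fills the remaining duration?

2 bars of 9/8 = 18 eighth notes.
Express everything in eighth notes: half = 4; dotted quarter note = 3; quarter note = 2; eighth = 1; half = 4; dotted quarter = 3.
Total: 4 + 3 + 2 + 1 + 4 + 3 = 17.
Remaining: 18 − 17 = 1 eighth note, which is a eighth note.

eighth note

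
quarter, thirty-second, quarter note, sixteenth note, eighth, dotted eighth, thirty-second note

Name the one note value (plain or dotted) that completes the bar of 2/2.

The bar of 2/2 = 32 thirty-second notes.
In thirty-second notes: quarter = 8; thirty-second = 1; quarter note = 8; sixteenth note = 2; eighth = 4; dotted eighth = 6; thirty-second note = 1.
Total: 8 + 1 + 8 + 2 + 4 + 6 + 1 = 30.
Remaining: 32 − 30 = 2 thirty-second notes, which is a sixteenth note.

sixteenth note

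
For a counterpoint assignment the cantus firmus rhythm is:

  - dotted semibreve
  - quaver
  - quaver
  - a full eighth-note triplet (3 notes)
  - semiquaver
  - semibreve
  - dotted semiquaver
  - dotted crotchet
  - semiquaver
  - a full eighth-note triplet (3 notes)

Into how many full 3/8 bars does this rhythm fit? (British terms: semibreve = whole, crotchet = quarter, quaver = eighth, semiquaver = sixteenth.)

One bar of 3/8 = 12 thirty-second notes.
Each duration in thirty-second notes: dotted semibreve = 48; quaver = 4; quaver = 4; a full eighth-note triplet (3 notes) (three triplet eighths span one quarter) = 8; semiquaver = 2; semibreve = 32; dotted semiquaver = 3; dotted crotchet = 12; semiquaver = 2; a full eighth-note triplet (3 notes) (three triplet eighths span one quarter) = 8.
Altogether 48 + 4 + 4 + 8 + 2 + 32 + 3 + 12 + 2 + 8 = 123.
123 ÷ 12 = 10 complete bars with 3 left over.

10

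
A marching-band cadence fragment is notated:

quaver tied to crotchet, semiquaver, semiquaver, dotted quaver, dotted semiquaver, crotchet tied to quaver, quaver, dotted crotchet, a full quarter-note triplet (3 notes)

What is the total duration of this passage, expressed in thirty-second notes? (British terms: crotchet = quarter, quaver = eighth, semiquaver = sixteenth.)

69

Working in thirty-second notes: quaver tied to crotchet (quaver + crotchet) = 12; semiquaver = 2; semiquaver = 2; dotted quaver = 6; dotted semiquaver = 3; crotchet tied to quaver (crotchet + quaver) = 12; quaver = 4; dotted crotchet = 12; a full quarter-note triplet (3 notes) (three triplet quarters span one half) = 16.
Altogether 12 + 2 + 2 + 6 + 3 + 12 + 4 + 12 + 16 = 69 thirty-second notes.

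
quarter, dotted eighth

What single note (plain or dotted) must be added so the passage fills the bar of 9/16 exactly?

The bar of 9/16 = 9 sixteenth notes.
Express everything in sixteenth notes: quarter = 4; dotted eighth = 3.
Altogether 4 + 3 = 7.
Remaining: 9 − 7 = 2 sixteenth notes, which is a eighth note.

eighth note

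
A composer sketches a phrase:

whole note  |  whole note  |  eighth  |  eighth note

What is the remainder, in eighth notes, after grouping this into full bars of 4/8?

2

One bar of 4/8 = 4 eighth notes.
Working in eighth notes: whole note = 8; whole note = 8; eighth = 1; eighth note = 1.
Sum: 8 + 8 + 1 + 1 = 18.
18 ÷ 4 = 4 complete bars with 2 eighth notes remaining.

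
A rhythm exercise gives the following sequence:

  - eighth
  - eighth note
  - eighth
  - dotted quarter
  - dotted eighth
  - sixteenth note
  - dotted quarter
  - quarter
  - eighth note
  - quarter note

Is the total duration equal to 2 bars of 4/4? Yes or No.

Yes

One bar of 4/4 = 16 sixteenth notes, so 2 bars = 32.
In sixteenth notes: eighth = 2; eighth note = 2; eighth = 2; dotted quarter = 6; dotted eighth = 3; sixteenth note = 1; dotted quarter = 6; quarter = 4; eighth note = 2; quarter note = 4.
Total: 2 + 2 + 2 + 6 + 3 + 1 + 6 + 4 + 2 + 4 = 32.
32 equals 32, so the answer is Yes.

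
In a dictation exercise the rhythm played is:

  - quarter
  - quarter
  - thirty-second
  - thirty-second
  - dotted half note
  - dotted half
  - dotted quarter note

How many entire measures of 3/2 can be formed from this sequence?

1

One bar of 3/2 = 48 thirty-second notes.
Convert each value to thirty-second notes: quarter = 8; quarter = 8; thirty-second = 1; thirty-second = 1; dotted half note = 24; dotted half = 24; dotted quarter note = 12.
Adding: 8 + 8 + 1 + 1 + 24 + 24 + 12 = 78.
78 ÷ 48 = 1 complete bar with 30 left over.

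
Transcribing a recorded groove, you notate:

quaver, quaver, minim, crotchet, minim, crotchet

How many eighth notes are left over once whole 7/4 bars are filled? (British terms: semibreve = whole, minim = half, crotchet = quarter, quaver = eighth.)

One bar of 7/4 = 14 eighth notes.
Working in eighth notes: quaver = 1; quaver = 1; minim = 4; crotchet = 2; minim = 4; crotchet = 2.
Altogether 1 + 1 + 4 + 2 + 4 + 2 = 14.
14 ÷ 14 = 1 complete bar with 0 eighth notes remaining.

0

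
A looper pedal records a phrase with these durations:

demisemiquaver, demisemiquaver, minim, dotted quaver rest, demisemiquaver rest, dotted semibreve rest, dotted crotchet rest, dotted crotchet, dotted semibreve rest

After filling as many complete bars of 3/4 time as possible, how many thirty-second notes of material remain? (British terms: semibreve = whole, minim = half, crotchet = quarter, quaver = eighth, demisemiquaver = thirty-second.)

One bar of 3/4 = 24 thirty-second notes.
Express everything in thirty-second notes: demisemiquaver = 1; demisemiquaver = 1; minim = 16; dotted quaver rest = 6; demisemiquaver rest = 1; dotted semibreve rest = 48; dotted crotchet rest = 12; dotted crotchet = 12; dotted semibreve rest = 48.
Adding: 1 + 1 + 16 + 6 + 1 + 48 + 12 + 12 + 48 = 145.
145 ÷ 24 = 6 complete bars with 1 thirty-second note remaining.

1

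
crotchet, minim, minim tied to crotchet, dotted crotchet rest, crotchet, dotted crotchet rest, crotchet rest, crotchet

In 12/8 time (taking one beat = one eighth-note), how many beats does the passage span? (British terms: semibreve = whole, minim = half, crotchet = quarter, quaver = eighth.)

One eighth-note beat = 2 sixteenth notes.
Working in sixteenth notes: crotchet = 4; minim = 8; minim tied to crotchet (minim + crotchet) = 12; dotted crotchet rest = 6; crotchet = 4; dotted crotchet rest = 6; crotchet rest = 4; crotchet = 4.
Altogether 4 + 8 + 12 + 6 + 4 + 6 + 4 + 4 = 48.
48 ÷ 2 = 24 beats.

24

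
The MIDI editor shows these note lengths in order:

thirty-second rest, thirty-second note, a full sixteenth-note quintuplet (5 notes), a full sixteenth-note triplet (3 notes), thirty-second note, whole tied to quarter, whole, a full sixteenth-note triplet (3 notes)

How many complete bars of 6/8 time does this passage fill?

One bar of 6/8 = 24 thirty-second notes.
Working in thirty-second notes: thirty-second rest = 1; thirty-second note = 1; a full sixteenth-note quintuplet (5 notes) (five quintuplet sixteenths span one quarter) = 8; a full sixteenth-note triplet (3 notes) (three triplet sixteenths span one eighth) = 4; thirty-second note = 1; whole tied to quarter (whole + quarter) = 40; whole = 32; a full sixteenth-note triplet (3 notes) (three triplet sixteenths span one eighth) = 4.
Total: 1 + 1 + 8 + 4 + 1 + 40 + 32 + 4 = 91.
91 ÷ 24 = 3 complete bars with 19 left over.

3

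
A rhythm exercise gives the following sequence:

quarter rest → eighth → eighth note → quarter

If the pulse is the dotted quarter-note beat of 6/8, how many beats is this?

2

One dotted quarter-note beat = 3 eighth notes.
Express everything in eighth notes: quarter rest = 2; eighth = 1; eighth note = 1; quarter = 2.
Adding: 2 + 1 + 1 + 2 = 6.
6 ÷ 3 = 2 beats.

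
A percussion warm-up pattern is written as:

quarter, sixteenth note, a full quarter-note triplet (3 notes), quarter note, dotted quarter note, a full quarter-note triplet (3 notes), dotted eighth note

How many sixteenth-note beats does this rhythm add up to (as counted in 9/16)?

One sixteenth-note beat = 2 thirty-second notes.
Each duration in thirty-second notes: quarter = 8; sixteenth note = 2; a full quarter-note triplet (3 notes) (three triplet quarters span one half) = 16; quarter note = 8; dotted quarter note = 12; a full quarter-note triplet (3 notes) (three triplet quarters span one half) = 16; dotted eighth note = 6.
Sum: 8 + 2 + 16 + 8 + 12 + 16 + 6 = 68.
68 ÷ 2 = 34 beats.

34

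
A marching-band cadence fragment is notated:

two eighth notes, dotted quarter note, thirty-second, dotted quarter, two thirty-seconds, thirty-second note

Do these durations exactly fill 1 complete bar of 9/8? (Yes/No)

Yes

One bar of 9/8 = 36 thirty-second notes.
In thirty-second notes: eighth note = 4; eighth note = 4; dotted quarter note = 12; thirty-second = 1; dotted quarter = 12; thirty-second = 1; thirty-second = 1; thirty-second note = 1.
Total: 4 + 4 + 12 + 1 + 12 + 1 + 1 + 1 = 36.
36 equals 36, so the answer is Yes.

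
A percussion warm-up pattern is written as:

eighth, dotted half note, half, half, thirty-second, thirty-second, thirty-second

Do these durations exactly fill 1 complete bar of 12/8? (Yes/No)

No

One bar of 12/8 = 48 thirty-second notes.
Express everything in thirty-second notes: eighth = 4; dotted half note = 24; half = 16; half = 16; thirty-second = 1; thirty-second = 1; thirty-second = 1.
Sum: 4 + 24 + 16 + 16 + 1 + 1 + 1 = 63.
63 exceeds 48, so the answer is No.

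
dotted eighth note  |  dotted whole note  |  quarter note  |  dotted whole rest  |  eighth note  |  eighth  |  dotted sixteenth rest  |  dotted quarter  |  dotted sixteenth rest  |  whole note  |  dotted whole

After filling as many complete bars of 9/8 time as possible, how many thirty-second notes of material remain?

One bar of 9/8 = 36 thirty-second notes.
Working in thirty-second notes: dotted eighth note = 6; dotted whole note = 48; quarter note = 8; dotted whole rest = 48; eighth note = 4; eighth = 4; dotted sixteenth rest = 3; dotted quarter = 12; dotted sixteenth rest = 3; whole note = 32; dotted whole = 48.
Total: 6 + 48 + 8 + 48 + 4 + 4 + 3 + 12 + 3 + 32 + 48 = 216.
216 ÷ 36 = 6 complete bars with 0 thirty-second notes remaining.

0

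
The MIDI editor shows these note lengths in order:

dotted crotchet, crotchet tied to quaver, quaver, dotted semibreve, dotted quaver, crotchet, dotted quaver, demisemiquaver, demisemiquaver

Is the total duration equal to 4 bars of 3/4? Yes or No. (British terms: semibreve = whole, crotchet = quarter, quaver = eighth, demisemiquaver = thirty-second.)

One bar of 3/4 = 24 thirty-second notes, so 4 bars = 96.
Convert each value to thirty-second notes: dotted crotchet = 12; crotchet tied to quaver (crotchet + quaver) = 12; quaver = 4; dotted semibreve = 48; dotted quaver = 6; crotchet = 8; dotted quaver = 6; demisemiquaver = 1; demisemiquaver = 1.
Adding: 12 + 12 + 4 + 48 + 6 + 8 + 6 + 1 + 1 = 98.
98 exceeds 96, so the answer is No.

No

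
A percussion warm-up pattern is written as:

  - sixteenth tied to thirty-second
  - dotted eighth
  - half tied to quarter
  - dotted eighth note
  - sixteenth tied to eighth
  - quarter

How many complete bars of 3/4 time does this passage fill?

One bar of 3/4 = 24 thirty-second notes.
Convert each value to thirty-second notes: sixteenth tied to thirty-second (sixteenth + thirty-second) = 3; dotted eighth = 6; half tied to quarter (half + quarter) = 24; dotted eighth note = 6; sixteenth tied to eighth (sixteenth + eighth) = 6; quarter = 8.
Adding: 3 + 6 + 24 + 6 + 6 + 8 = 53.
53 ÷ 24 = 2 complete bars with 5 left over.

2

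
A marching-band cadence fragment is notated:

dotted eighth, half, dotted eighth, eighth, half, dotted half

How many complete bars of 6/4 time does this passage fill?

One bar of 6/4 = 24 sixteenth notes.
Each duration in sixteenth notes: dotted eighth = 3; half = 8; dotted eighth = 3; eighth = 2; half = 8; dotted half = 12.
Total: 3 + 8 + 3 + 2 + 8 + 12 = 36.
36 ÷ 24 = 1 complete bar with 12 left over.

1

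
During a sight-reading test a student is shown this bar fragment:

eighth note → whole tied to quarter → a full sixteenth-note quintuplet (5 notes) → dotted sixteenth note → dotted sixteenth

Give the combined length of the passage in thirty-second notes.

58

Each duration in thirty-second notes: eighth note = 4; whole tied to quarter (whole + quarter) = 40; a full sixteenth-note quintuplet (5 notes) (five quintuplet sixteenths span one quarter) = 8; dotted sixteenth note = 3; dotted sixteenth = 3.
Altogether 4 + 40 + 8 + 3 + 3 = 58 thirty-second notes.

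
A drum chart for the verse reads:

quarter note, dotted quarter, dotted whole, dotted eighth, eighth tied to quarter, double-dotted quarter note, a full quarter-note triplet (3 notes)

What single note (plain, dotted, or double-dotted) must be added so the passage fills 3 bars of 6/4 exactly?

double-dotted half note

3 bars of 6/4 = 72 sixteenth notes.
Convert each value to sixteenth notes: quarter note = 4; dotted quarter = 6; dotted whole = 24; dotted eighth = 3; eighth tied to quarter (eighth + quarter) = 6; double-dotted quarter note = 7; a full quarter-note triplet (3 notes) (three triplet quarters span one half) = 8.
Total: 4 + 6 + 24 + 3 + 6 + 7 + 8 = 58.
Remaining: 72 − 58 = 14 sixteenth notes, which is a double-dotted half note.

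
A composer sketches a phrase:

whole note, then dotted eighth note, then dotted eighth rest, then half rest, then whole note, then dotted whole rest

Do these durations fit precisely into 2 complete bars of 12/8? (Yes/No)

No

One bar of 12/8 = 24 sixteenth notes, so 2 bars = 48.
In sixteenth notes: whole note = 16; dotted eighth note = 3; dotted eighth rest = 3; half rest = 8; whole note = 16; dotted whole rest = 24.
Sum: 16 + 3 + 3 + 8 + 16 + 24 = 70.
70 exceeds 48, so the answer is No.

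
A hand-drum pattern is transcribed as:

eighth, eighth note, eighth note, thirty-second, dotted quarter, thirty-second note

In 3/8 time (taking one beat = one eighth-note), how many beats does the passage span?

6.5

One eighth-note beat = 4 thirty-second notes.
Each duration in thirty-second notes: eighth = 4; eighth note = 4; eighth note = 4; thirty-second = 1; dotted quarter = 12; thirty-second note = 1.
Altogether 4 + 4 + 4 + 1 + 12 + 1 = 26.
26 ÷ 4 = 6.5 beats.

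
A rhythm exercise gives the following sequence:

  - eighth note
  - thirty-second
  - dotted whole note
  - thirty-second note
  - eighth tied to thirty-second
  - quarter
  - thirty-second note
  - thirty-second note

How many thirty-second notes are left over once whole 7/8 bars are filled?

One bar of 7/8 = 28 thirty-second notes.
Working in thirty-second notes: eighth note = 4; thirty-second = 1; dotted whole note = 48; thirty-second note = 1; eighth tied to thirty-second (eighth + thirty-second) = 5; quarter = 8; thirty-second note = 1; thirty-second note = 1.
Total: 4 + 1 + 48 + 1 + 5 + 8 + 1 + 1 = 69.
69 ÷ 28 = 2 complete bars with 13 thirty-second notes remaining.

13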